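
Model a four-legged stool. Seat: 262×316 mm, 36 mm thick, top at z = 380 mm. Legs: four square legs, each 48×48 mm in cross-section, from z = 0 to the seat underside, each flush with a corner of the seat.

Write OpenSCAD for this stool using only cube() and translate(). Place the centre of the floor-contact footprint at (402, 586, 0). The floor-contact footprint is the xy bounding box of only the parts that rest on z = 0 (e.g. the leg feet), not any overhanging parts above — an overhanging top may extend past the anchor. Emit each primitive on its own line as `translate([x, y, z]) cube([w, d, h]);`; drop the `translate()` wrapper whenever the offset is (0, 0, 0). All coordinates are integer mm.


translate([271, 428, 344]) cube([262, 316, 36]);
translate([271, 428, 0]) cube([48, 48, 344]);
translate([485, 428, 0]) cube([48, 48, 344]);
translate([271, 696, 0]) cube([48, 48, 344]);
translate([485, 696, 0]) cube([48, 48, 344]);


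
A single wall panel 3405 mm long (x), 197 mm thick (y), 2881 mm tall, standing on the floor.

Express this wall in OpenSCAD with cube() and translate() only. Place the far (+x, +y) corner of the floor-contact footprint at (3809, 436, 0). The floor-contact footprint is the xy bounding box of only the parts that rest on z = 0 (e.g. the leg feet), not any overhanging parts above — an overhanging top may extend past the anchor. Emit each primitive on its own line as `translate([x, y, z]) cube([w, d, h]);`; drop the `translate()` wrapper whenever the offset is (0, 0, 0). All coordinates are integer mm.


translate([404, 239, 0]) cube([3405, 197, 2881]);


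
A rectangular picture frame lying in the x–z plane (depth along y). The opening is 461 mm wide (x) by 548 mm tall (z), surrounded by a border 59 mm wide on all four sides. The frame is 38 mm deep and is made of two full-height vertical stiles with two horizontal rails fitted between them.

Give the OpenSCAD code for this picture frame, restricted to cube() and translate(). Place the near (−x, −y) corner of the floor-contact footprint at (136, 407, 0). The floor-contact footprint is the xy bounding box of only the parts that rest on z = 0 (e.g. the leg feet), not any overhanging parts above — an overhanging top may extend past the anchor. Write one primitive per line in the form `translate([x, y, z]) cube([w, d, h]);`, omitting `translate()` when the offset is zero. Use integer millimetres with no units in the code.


translate([136, 407, 0]) cube([59, 38, 666]);
translate([656, 407, 0]) cube([59, 38, 666]);
translate([195, 407, 0]) cube([461, 38, 59]);
translate([195, 407, 607]) cube([461, 38, 59]);


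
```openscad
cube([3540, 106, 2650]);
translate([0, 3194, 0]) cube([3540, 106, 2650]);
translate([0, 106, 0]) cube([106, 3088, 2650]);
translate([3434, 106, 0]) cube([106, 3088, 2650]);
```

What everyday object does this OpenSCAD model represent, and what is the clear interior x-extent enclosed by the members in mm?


A house (or room) frame. The interior width is 3328 mm.

Four 2650 mm walls enclosing a rectangle with no floor or roof — a room or house frame. Outside width is 3540 mm and wall thickness is 106 mm, so the interior width is 3540 − 2 × 106 = 3328 mm.


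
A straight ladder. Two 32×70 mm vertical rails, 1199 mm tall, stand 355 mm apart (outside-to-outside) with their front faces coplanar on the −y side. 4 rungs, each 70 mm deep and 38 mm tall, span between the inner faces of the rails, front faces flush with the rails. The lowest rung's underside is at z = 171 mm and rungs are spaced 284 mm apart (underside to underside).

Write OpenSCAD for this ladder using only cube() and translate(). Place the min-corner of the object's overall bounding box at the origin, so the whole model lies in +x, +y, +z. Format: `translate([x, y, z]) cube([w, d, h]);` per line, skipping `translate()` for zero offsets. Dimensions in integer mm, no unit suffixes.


cube([32, 70, 1199]);
translate([323, 0, 0]) cube([32, 70, 1199]);
translate([32, 0, 171]) cube([291, 70, 38]);
translate([32, 0, 455]) cube([291, 70, 38]);
translate([32, 0, 739]) cube([291, 70, 38]);
translate([32, 0, 1023]) cube([291, 70, 38]);


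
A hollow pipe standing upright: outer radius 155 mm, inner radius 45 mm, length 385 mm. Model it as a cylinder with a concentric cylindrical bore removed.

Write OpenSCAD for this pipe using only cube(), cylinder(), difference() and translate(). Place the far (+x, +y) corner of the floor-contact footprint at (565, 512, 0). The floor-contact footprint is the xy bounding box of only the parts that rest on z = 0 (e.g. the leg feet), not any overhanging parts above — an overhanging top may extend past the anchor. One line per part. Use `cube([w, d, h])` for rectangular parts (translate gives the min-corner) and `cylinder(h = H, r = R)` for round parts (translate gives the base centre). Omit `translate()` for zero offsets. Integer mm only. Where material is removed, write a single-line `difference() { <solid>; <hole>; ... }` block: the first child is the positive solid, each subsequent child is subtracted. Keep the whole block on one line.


difference() { translate([410, 357, 0]) cylinder(h = 385, r = 155); translate([410, 357, 0]) cylinder(h = 385, r = 45); }


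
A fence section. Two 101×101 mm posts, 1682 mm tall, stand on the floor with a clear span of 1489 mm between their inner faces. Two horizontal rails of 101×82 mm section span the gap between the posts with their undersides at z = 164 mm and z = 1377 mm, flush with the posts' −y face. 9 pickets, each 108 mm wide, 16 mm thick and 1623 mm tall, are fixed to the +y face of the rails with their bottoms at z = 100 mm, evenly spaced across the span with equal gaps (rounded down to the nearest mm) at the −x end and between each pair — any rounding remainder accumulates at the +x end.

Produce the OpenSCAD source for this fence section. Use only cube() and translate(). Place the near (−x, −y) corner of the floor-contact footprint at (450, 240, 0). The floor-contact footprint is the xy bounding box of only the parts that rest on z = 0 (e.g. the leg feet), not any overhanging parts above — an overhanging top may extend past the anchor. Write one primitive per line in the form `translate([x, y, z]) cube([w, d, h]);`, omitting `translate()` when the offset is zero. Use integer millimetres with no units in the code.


translate([450, 240, 0]) cube([101, 101, 1682]);
translate([2040, 240, 0]) cube([101, 101, 1682]);
translate([551, 240, 164]) cube([1489, 101, 82]);
translate([551, 240, 1377]) cube([1489, 101, 82]);
translate([602, 341, 100]) cube([108, 16, 1623]);
translate([761, 341, 100]) cube([108, 16, 1623]);
translate([920, 341, 100]) cube([108, 16, 1623]);
translate([1079, 341, 100]) cube([108, 16, 1623]);
translate([1238, 341, 100]) cube([108, 16, 1623]);
translate([1397, 341, 100]) cube([108, 16, 1623]);
translate([1556, 341, 100]) cube([108, 16, 1623]);
translate([1715, 341, 100]) cube([108, 16, 1623]);
translate([1874, 341, 100]) cube([108, 16, 1623]);


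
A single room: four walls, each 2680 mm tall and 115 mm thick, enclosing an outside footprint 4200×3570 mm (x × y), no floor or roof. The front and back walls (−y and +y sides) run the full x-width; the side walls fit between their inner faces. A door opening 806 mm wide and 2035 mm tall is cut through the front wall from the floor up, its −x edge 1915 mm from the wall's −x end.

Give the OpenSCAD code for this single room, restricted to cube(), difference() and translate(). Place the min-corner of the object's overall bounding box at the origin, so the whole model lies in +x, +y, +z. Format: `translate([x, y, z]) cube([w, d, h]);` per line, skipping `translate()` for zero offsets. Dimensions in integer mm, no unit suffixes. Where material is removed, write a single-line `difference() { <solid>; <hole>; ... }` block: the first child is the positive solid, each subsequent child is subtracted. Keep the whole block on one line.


difference() { cube([4200, 115, 2680]); translate([1915, 0, 0]) cube([806, 115, 2035]); }
translate([0, 3455, 0]) cube([4200, 115, 2680]);
translate([0, 115, 0]) cube([115, 3340, 2680]);
translate([4085, 115, 0]) cube([115, 3340, 2680]);


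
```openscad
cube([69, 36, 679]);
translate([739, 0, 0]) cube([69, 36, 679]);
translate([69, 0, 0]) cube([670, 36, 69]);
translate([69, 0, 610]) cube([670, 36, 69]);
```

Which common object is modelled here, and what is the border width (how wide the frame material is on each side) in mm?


A picture frame. The border width is 69 mm.

Four thin pieces enclosing a rectangular opening — a picture frame. The two full-height stiles are 679 mm tall; the top rail sits at z = 610 and is 69 mm tall, so the border above the opening is 679 − 610 = 69 mm, matching the stile x-width.


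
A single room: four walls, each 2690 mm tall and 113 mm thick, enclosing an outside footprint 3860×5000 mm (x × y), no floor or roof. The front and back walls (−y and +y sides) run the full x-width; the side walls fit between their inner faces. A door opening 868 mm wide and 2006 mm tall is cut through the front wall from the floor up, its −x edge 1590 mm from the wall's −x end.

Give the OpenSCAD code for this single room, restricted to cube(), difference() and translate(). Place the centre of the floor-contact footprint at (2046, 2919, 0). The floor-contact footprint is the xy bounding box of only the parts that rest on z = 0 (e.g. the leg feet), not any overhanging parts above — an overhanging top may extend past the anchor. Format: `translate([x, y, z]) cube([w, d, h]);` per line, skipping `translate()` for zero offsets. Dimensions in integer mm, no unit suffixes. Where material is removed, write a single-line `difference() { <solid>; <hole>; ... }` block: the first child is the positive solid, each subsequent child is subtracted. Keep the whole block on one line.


difference() { translate([116, 419, 0]) cube([3860, 113, 2690]); translate([1706, 419, 0]) cube([868, 113, 2006]); }
translate([116, 5306, 0]) cube([3860, 113, 2690]);
translate([116, 532, 0]) cube([113, 4774, 2690]);
translate([3863, 532, 0]) cube([113, 4774, 2690]);


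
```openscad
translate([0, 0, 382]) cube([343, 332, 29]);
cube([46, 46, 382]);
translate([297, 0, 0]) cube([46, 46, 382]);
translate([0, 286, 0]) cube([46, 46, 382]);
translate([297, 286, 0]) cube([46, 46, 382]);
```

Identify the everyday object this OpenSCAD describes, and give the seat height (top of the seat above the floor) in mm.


A stool. The seat height is 411 mm.

A 343×332×29 slab at z = 382 on four corner posts — a stool. The seat top is 382 + 29 = 411 mm.


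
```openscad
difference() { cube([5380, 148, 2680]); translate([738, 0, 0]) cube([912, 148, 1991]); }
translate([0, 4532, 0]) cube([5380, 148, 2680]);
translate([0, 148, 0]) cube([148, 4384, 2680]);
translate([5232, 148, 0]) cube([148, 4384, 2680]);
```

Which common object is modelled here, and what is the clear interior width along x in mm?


A single room. The interior width is 5084 mm.

Four walls enclosing a rectangle with a door in the front wall — a room. Outside width 5380 minus two 148 mm walls gives 5084 mm.


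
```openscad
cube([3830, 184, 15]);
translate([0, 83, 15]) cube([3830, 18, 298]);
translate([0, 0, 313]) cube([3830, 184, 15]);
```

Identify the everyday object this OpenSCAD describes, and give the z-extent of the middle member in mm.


An I-beam. The web height is 298 mm.

Two wide flanges with a thin centred web — an I-beam. Overall 328 mm minus two 15 mm flanges gives a web of 328 − 2·15 = 298 mm.


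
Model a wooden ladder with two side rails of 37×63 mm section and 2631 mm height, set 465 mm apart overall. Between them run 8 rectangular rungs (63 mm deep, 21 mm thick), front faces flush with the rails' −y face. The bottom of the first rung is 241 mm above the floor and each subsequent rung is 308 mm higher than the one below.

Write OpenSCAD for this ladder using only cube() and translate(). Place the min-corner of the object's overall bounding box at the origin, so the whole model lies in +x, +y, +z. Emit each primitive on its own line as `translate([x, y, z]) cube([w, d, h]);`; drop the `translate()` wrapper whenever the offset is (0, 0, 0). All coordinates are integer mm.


// rung span = 465 - 2*37 = 391
// rung[k] z = 241 + k*308
cube([37, 63, 2631]);
translate([428, 0, 0]) cube([37, 63, 2631]);
translate([37, 0, 241]) cube([391, 63, 21]);
translate([37, 0, 549]) cube([391, 63, 21]);
translate([37, 0, 857]) cube([391, 63, 21]);
translate([37, 0, 1165]) cube([391, 63, 21]);
translate([37, 0, 1473]) cube([391, 63, 21]);
translate([37, 0, 1781]) cube([391, 63, 21]);
translate([37, 0, 2089]) cube([391, 63, 21]);
translate([37, 0, 2397]) cube([391, 63, 21]);


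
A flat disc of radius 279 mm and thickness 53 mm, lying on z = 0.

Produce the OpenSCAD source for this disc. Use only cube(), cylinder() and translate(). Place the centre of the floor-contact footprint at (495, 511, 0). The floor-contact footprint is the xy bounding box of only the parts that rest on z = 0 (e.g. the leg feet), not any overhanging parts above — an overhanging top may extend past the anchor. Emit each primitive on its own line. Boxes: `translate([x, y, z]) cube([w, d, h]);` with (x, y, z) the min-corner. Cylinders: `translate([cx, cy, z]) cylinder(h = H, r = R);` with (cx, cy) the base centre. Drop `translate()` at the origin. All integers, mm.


translate([495, 511, 0]) cylinder(h = 53, r = 279);


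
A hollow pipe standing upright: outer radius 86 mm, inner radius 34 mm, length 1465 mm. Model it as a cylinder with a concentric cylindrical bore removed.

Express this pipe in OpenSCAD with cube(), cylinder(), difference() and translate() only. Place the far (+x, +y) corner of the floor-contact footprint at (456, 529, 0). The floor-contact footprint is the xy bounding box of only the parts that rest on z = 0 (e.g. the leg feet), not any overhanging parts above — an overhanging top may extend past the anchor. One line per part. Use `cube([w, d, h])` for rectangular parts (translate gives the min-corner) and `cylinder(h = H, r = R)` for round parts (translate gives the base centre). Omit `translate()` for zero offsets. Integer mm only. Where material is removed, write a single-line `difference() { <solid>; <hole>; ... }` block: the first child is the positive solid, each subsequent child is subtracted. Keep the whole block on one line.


difference() { translate([370, 443, 0]) cylinder(h = 1465, r = 86); translate([370, 443, 0]) cylinder(h = 1465, r = 34); }


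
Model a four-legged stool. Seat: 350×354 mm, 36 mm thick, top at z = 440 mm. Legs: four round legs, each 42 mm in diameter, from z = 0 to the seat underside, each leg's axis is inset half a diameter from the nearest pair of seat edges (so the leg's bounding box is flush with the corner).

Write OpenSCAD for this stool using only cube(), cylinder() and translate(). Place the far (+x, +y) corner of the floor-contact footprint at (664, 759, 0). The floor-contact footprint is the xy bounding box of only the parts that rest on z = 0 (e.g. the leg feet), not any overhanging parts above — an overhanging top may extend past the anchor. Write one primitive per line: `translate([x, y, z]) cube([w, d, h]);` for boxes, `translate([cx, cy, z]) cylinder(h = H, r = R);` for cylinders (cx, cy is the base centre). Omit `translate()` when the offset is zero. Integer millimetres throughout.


translate([314, 405, 404]) cube([350, 354, 36]);
translate([335, 426, 0]) cylinder(h = 404, r = 21);
translate([643, 426, 0]) cylinder(h = 404, r = 21);
translate([335, 738, 0]) cylinder(h = 404, r = 21);
translate([643, 738, 0]) cylinder(h = 404, r = 21);


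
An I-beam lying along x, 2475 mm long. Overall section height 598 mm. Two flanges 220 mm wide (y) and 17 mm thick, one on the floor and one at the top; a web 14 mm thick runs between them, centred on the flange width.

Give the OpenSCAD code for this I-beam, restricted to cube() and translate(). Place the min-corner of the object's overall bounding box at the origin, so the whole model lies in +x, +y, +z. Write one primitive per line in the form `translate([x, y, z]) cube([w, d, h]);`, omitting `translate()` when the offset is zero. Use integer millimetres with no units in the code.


cube([2475, 220, 17]);
translate([0, 103, 17]) cube([2475, 14, 564]);
translate([0, 0, 581]) cube([2475, 220, 17]);


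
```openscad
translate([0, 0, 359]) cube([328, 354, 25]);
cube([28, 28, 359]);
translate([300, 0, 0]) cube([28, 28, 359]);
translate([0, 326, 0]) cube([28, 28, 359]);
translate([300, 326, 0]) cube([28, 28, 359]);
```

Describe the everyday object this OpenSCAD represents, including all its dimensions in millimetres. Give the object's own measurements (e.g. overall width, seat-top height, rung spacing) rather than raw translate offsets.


A four-legged stool. The seat is a 328×354×25 mm slab whose top surface is at z = 384 mm; four square legs, each 28×28 mm in cross-section, run from the floor (z = 0) to the underside of the seat, each flush with a corner of the seat.


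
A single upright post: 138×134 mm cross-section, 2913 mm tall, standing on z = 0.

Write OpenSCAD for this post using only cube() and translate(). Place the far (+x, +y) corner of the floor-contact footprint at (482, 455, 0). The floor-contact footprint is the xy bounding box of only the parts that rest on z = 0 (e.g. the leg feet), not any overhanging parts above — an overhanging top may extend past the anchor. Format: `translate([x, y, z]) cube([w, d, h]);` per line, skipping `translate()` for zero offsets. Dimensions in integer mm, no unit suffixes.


translate([344, 321, 0]) cube([138, 134, 2913]);


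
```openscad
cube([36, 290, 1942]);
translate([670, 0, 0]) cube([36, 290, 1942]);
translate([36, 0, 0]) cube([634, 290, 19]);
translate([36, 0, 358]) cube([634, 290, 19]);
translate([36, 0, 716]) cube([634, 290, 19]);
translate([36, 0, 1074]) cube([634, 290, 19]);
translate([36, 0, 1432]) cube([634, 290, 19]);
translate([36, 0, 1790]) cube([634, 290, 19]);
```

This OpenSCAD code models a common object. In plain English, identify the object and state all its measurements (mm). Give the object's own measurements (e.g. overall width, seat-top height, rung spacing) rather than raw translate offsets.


An open bookshelf. Two side panels, each 36 mm thick, 290 mm deep and 1942 mm tall, stand 706 mm apart (outside-to-outside). Between them sit 6 shelves, each 19 mm thick and 290 mm deep, spanning the full gap between the sides. The bottom shelf rests on the floor (its underside at z = 0) and the clear gap between one shelf's top and the next shelf's underside is 339 mm.


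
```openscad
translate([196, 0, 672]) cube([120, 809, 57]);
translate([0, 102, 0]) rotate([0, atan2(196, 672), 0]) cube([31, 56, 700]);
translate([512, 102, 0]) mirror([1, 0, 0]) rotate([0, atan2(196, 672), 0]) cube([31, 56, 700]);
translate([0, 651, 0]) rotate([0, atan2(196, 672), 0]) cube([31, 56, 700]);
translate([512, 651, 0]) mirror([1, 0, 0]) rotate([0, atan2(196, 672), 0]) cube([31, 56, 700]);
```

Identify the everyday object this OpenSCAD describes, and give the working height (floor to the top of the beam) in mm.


A sawhorse. The overall height is 729 mm.

A beam across two mirrored pairs of raked legs — a sawhorse. The beam's underside is at z = 672 (matching the legs' vertical rise in atan2(196, 672)) and the beam is 57 mm tall, so its top is at 672 + 57 = 729 mm. The raked legs top out at the beam's underside, so that is the highest point.


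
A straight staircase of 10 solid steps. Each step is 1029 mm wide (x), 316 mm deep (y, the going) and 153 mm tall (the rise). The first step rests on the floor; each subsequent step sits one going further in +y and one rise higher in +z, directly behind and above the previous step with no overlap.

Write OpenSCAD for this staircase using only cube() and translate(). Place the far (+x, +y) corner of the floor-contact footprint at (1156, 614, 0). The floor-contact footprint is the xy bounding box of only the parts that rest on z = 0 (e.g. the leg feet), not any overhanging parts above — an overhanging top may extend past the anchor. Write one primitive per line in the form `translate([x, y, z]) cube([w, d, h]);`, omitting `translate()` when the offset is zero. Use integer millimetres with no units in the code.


translate([127, 298, 0]) cube([1029, 316, 153]);
translate([127, 614, 153]) cube([1029, 316, 153]);
translate([127, 930, 306]) cube([1029, 316, 153]);
translate([127, 1246, 459]) cube([1029, 316, 153]);
translate([127, 1562, 612]) cube([1029, 316, 153]);
translate([127, 1878, 765]) cube([1029, 316, 153]);
translate([127, 2194, 918]) cube([1029, 316, 153]);
translate([127, 2510, 1071]) cube([1029, 316, 153]);
translate([127, 2826, 1224]) cube([1029, 316, 153]);
translate([127, 3142, 1377]) cube([1029, 316, 153]);


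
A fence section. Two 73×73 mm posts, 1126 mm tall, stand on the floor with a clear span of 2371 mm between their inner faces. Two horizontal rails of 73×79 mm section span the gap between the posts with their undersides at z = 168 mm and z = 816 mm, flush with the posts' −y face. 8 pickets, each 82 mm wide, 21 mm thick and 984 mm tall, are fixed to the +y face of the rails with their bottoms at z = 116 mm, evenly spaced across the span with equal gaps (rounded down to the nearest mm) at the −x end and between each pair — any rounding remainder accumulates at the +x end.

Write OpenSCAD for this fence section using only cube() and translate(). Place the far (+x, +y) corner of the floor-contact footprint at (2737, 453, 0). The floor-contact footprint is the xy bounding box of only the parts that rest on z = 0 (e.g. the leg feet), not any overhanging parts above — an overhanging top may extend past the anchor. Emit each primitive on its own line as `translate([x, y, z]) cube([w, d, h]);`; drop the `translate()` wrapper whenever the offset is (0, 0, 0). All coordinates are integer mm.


translate([220, 380, 0]) cube([73, 73, 1126]);
translate([2664, 380, 0]) cube([73, 73, 1126]);
translate([293, 380, 168]) cube([2371, 73, 79]);
translate([293, 380, 816]) cube([2371, 73, 79]);
translate([483, 453, 116]) cube([82, 21, 984]);
translate([755, 453, 116]) cube([82, 21, 984]);
translate([1027, 453, 116]) cube([82, 21, 984]);
translate([1299, 453, 116]) cube([82, 21, 984]);
translate([1571, 453, 116]) cube([82, 21, 984]);
translate([1843, 453, 116]) cube([82, 21, 984]);
translate([2115, 453, 116]) cube([82, 21, 984]);
translate([2387, 453, 116]) cube([82, 21, 984]);


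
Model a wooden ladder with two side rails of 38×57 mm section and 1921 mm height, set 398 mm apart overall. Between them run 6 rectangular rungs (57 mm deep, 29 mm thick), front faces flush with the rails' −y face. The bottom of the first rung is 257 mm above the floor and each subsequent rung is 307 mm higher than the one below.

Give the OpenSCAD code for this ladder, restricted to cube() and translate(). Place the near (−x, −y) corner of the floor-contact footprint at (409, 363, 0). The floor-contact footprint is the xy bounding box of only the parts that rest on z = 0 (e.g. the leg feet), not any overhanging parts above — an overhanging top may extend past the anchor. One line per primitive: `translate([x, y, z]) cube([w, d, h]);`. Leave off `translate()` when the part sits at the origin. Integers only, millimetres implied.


// rung span = 398 - 2*38 = 322
// rung[k] z = 257 + k*307
translate([409, 363, 0]) cube([38, 57, 1921]);
translate([769, 363, 0]) cube([38, 57, 1921]);
translate([447, 363, 257]) cube([322, 57, 29]);
translate([447, 363, 564]) cube([322, 57, 29]);
translate([447, 363, 871]) cube([322, 57, 29]);
translate([447, 363, 1178]) cube([322, 57, 29]);
translate([447, 363, 1485]) cube([322, 57, 29]);
translate([447, 363, 1792]) cube([322, 57, 29]);


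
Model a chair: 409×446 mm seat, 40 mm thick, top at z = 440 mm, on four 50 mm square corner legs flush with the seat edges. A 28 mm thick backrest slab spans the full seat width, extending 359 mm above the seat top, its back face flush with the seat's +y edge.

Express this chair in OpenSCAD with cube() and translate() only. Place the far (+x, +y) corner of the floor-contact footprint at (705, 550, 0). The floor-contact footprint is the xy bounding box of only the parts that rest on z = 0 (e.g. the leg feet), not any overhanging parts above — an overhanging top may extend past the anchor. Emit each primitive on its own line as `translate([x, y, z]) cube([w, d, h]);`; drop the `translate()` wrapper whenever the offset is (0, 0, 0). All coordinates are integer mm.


translate([296, 104, 400]) cube([409, 446, 40]);
translate([296, 104, 0]) cube([50, 50, 400]);
translate([655, 104, 0]) cube([50, 50, 400]);
translate([296, 500, 0]) cube([50, 50, 400]);
translate([655, 500, 0]) cube([50, 50, 400]);
translate([296, 522, 440]) cube([409, 28, 359]);


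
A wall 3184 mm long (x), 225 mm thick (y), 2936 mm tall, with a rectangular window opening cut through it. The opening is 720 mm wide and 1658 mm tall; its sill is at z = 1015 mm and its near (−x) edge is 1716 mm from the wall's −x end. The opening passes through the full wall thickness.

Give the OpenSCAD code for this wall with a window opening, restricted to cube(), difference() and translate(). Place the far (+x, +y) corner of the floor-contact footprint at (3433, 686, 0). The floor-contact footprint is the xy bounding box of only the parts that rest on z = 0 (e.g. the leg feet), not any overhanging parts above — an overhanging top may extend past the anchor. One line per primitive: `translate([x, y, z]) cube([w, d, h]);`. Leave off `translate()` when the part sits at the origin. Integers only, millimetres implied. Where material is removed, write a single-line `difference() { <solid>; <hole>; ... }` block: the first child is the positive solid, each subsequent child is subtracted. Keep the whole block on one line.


difference() { translate([249, 461, 0]) cube([3184, 225, 2936]); translate([1965, 461, 1015]) cube([720, 225, 1658]); }


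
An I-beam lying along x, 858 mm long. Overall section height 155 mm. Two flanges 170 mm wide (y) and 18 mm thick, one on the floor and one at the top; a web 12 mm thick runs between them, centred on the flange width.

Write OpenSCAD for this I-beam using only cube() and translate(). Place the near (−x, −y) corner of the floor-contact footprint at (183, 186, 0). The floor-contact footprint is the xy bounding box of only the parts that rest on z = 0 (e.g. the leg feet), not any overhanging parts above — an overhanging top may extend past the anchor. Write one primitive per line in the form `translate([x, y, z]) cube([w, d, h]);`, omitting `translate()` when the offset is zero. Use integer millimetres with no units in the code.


translate([183, 186, 0]) cube([858, 170, 18]);
translate([183, 265, 18]) cube([858, 12, 119]);
translate([183, 186, 137]) cube([858, 170, 18]);


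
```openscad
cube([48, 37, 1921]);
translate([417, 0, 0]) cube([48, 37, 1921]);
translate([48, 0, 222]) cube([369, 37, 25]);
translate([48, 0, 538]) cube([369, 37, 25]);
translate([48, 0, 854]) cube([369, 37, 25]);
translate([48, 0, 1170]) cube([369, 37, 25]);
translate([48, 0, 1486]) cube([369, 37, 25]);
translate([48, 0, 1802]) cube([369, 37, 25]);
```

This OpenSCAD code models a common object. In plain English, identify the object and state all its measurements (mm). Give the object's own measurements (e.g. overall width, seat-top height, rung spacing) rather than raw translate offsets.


A straight ladder. Two 48×37 mm vertical rails, 1921 mm tall, stand 465 mm apart (outside-to-outside) with their front faces coplanar on the −y side. 6 rungs, each 37 mm deep and 25 mm tall, span between the inner faces of the rails, front faces flush with the rails. The lowest rung's underside is at z = 222 mm and rungs are spaced 316 mm apart (underside to underside).


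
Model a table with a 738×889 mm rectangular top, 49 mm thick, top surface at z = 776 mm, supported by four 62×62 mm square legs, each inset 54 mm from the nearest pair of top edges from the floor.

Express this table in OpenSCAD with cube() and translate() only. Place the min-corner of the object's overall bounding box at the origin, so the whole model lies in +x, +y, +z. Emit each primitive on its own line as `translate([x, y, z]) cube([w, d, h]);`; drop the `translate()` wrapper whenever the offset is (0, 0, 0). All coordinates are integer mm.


translate([0, 0, 727]) cube([738, 889, 49]);
translate([54, 54, 0]) cube([62, 62, 727]);
translate([622, 54, 0]) cube([62, 62, 727]);
translate([54, 773, 0]) cube([62, 62, 727]);
translate([622, 773, 0]) cube([62, 62, 727]);


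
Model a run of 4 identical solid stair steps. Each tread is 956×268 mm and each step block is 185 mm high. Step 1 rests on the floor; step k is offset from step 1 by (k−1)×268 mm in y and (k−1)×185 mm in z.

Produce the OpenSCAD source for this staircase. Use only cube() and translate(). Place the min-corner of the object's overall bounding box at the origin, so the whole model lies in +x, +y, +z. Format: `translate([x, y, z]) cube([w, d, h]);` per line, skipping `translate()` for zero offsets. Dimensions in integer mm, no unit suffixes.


cube([956, 268, 185]);
translate([0, 268, 185]) cube([956, 268, 185]);
translate([0, 536, 370]) cube([956, 268, 185]);
translate([0, 804, 555]) cube([956, 268, 185]);


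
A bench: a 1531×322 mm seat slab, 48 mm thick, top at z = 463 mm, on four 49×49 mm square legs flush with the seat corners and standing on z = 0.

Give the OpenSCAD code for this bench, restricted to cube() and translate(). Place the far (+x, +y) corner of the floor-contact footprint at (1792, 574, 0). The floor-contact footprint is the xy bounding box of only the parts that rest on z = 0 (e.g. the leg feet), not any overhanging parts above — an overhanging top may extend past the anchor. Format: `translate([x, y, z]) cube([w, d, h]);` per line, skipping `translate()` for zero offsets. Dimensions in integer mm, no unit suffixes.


translate([261, 252, 415]) cube([1531, 322, 48]);
translate([261, 252, 0]) cube([49, 49, 415]);
translate([261, 525, 0]) cube([49, 49, 415]);
translate([1743, 252, 0]) cube([49, 49, 415]);
translate([1743, 525, 0]) cube([49, 49, 415]);


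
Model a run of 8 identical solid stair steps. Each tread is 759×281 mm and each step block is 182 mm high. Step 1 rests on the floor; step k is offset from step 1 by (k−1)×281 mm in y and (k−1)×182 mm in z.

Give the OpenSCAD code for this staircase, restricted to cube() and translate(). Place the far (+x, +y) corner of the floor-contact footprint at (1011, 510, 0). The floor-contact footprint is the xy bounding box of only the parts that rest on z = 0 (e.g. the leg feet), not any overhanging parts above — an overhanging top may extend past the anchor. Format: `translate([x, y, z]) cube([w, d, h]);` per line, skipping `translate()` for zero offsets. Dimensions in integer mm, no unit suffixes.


translate([252, 229, 0]) cube([759, 281, 182]);
translate([252, 510, 182]) cube([759, 281, 182]);
translate([252, 791, 364]) cube([759, 281, 182]);
translate([252, 1072, 546]) cube([759, 281, 182]);
translate([252, 1353, 728]) cube([759, 281, 182]);
translate([252, 1634, 910]) cube([759, 281, 182]);
translate([252, 1915, 1092]) cube([759, 281, 182]);
translate([252, 2196, 1274]) cube([759, 281, 182]);


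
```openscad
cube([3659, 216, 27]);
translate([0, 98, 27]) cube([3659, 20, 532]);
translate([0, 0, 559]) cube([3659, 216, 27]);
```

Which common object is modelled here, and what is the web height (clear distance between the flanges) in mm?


An I-beam. The web height is 532 mm.

Two wide flanges with a thin centred web — an I-beam. Overall 586 mm minus two 27 mm flanges gives a web of 586 − 2·27 = 532 mm.


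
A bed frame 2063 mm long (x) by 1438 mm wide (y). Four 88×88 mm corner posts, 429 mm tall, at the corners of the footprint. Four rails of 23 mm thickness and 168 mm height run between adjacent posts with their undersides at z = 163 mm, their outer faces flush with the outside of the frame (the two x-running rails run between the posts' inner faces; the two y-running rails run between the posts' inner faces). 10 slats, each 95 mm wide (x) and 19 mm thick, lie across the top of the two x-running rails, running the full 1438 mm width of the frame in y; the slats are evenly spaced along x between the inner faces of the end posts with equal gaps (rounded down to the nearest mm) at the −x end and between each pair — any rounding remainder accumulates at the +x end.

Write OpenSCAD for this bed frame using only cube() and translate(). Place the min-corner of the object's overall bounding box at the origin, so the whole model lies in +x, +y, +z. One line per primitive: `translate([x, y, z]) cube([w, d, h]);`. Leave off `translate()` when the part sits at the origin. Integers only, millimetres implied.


cube([88, 88, 429]);
translate([0, 1350, 0]) cube([88, 88, 429]);
translate([1975, 0, 0]) cube([88, 88, 429]);
translate([1975, 1350, 0]) cube([88, 88, 429]);
translate([88, 0, 163]) cube([1887, 23, 168]);
translate([88, 1415, 163]) cube([1887, 23, 168]);
translate([0, 88, 163]) cube([23, 1262, 168]);
translate([2040, 88, 163]) cube([23, 1262, 168]);
translate([173, 0, 331]) cube([95, 1438, 19]);
translate([353, 0, 331]) cube([95, 1438, 19]);
translate([533, 0, 331]) cube([95, 1438, 19]);
translate([713, 0, 331]) cube([95, 1438, 19]);
translate([893, 0, 331]) cube([95, 1438, 19]);
translate([1073, 0, 331]) cube([95, 1438, 19]);
translate([1253, 0, 331]) cube([95, 1438, 19]);
translate([1433, 0, 331]) cube([95, 1438, 19]);
translate([1613, 0, 331]) cube([95, 1438, 19]);
translate([1793, 0, 331]) cube([95, 1438, 19]);


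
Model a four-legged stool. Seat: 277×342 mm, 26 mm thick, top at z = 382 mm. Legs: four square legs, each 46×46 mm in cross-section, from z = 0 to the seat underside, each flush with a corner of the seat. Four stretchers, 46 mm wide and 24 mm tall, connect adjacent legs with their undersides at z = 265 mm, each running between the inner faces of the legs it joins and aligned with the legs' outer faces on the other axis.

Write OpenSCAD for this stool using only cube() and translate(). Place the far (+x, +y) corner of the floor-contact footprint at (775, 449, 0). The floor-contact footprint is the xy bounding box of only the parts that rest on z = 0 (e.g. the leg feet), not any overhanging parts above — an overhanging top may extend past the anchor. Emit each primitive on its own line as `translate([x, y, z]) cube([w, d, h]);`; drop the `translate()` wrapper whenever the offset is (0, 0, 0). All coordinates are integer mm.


// leg_h = 382 - 26 = 356
// stretcher span = 277 - 2*46 = 185
translate([498, 107, 356]) cube([277, 342, 26]);
translate([498, 107, 0]) cube([46, 46, 356]);
translate([729, 107, 0]) cube([46, 46, 356]);
translate([498, 403, 0]) cube([46, 46, 356]);
translate([729, 403, 0]) cube([46, 46, 356]);
translate([544, 107, 265]) cube([185, 46, 24]);
translate([544, 403, 265]) cube([185, 46, 24]);
translate([498, 153, 265]) cube([46, 250, 24]);
translate([729, 153, 265]) cube([46, 250, 24]);


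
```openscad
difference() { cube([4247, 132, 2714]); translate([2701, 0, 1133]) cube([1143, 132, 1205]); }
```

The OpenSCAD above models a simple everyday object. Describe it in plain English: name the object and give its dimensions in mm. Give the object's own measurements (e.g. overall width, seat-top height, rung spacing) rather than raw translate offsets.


A wall 4247 mm long (x), 132 mm thick (y), 2714 mm tall, with a rectangular window opening cut through it. The opening is 1143 mm wide and 1205 mm tall; its sill is at z = 1133 mm and its near (−x) edge is 2701 mm from the wall's −x end. The opening passes through the full wall thickness.


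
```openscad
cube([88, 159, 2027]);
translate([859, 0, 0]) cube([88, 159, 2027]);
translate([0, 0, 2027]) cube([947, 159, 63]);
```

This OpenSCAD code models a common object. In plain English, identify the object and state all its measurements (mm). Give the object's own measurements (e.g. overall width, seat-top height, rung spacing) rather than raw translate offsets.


A door frame. The clear opening is 771 mm wide and 2027 mm high. Two 88 mm wide jambs, 159 mm deep, stand either side of the opening from the floor to the top of the opening. A 63 mm thick head sits across the top of both jambs, spanning the full outside width of the frame.


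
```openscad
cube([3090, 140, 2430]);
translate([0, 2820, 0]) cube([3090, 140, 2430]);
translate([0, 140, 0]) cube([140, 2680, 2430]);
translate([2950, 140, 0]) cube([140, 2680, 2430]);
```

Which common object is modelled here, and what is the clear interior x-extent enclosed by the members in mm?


A house (or room) frame. The interior width is 2810 mm.

Four 2430 mm walls enclosing a rectangle with no floor or roof — a room or house frame. Outside width is 3090 mm and wall thickness is 140 mm, so the interior width is 3090 − 2 × 140 = 2810 mm.


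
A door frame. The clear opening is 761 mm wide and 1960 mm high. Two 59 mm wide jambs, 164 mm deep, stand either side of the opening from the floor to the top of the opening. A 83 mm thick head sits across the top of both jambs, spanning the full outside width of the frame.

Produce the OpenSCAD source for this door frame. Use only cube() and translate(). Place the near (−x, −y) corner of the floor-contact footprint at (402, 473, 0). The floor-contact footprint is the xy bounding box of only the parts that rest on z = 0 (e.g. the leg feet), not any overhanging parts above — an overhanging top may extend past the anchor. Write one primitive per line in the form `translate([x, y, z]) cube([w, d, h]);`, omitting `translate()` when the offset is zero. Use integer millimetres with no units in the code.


translate([402, 473, 0]) cube([59, 164, 1960]);
translate([1222, 473, 0]) cube([59, 164, 1960]);
translate([402, 473, 1960]) cube([879, 164, 83]);


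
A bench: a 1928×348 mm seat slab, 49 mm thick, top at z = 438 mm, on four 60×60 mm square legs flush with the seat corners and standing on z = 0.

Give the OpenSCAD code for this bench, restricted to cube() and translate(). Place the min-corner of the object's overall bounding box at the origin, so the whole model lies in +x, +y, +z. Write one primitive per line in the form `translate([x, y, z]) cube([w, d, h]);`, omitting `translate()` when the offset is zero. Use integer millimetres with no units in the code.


translate([0, 0, 389]) cube([1928, 348, 49]);
cube([60, 60, 389]);
translate([0, 288, 0]) cube([60, 60, 389]);
translate([1868, 0, 0]) cube([60, 60, 389]);
translate([1868, 288, 0]) cube([60, 60, 389]);


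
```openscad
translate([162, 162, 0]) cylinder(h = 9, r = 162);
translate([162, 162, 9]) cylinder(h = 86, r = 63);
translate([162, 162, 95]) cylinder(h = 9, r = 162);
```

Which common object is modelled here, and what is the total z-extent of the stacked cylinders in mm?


A spool. The overall height is 104 mm.

Three coaxial cylinders, large–small–large — a spool. Two 9 mm flanges and a 86 mm core give 9 + 86 + 9 = 104 mm.


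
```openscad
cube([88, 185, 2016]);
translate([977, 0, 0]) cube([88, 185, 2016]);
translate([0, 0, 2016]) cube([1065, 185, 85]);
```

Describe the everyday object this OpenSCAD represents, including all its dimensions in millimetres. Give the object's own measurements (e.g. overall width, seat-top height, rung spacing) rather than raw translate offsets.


A door frame. The clear opening is 889 mm wide and 2016 mm high. Two 88 mm wide jambs, 185 mm deep, stand either side of the opening from the floor to the top of the opening. A 85 mm thick head sits across the top of both jambs, spanning the full outside width of the frame.


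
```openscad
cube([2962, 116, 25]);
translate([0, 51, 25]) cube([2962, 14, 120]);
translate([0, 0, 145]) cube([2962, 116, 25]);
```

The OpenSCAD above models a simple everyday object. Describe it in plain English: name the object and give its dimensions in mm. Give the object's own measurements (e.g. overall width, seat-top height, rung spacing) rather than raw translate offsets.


An I-beam lying along x, 2962 mm long. Overall section height 170 mm. Two flanges 116 mm wide (y) and 25 mm thick, one on the floor and one at the top; a web 14 mm thick runs between them, centred on the flange width.
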